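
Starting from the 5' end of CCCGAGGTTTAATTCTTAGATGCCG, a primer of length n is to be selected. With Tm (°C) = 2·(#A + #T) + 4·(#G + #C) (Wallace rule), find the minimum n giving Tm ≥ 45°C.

First 15 bases: CCCGAGGTTTAATTC → Tm = 44°C (< 45°C)
First 16 bases: CCCGAGGTTTAATTCT → Tm = 46°C (≥ 45°C)
Since every base adds ≥2°C, Tm only increases with n, so the threshold is first crossed at n = 16.

n = 16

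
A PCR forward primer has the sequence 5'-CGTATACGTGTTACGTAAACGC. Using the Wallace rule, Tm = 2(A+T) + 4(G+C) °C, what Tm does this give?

64°C

Base counts: G=5, A=6, C=5, T=6
So N_AT = 12 and N_GC = 10.
Tm = 2×12 + 4×10 = 64°C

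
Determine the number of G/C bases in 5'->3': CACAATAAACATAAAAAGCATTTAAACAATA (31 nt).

6

Scanning the sequence gives C=5, G=1, A=19, T=6.
Total G or C: 1 + 5 = 6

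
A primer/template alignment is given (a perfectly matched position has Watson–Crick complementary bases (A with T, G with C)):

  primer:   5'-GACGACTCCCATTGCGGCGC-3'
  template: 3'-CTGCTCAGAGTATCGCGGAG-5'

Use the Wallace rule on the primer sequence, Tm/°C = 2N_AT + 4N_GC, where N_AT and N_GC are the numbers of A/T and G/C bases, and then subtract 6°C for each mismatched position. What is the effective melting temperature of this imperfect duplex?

38°C

Primer base counts: A=3, T=3, G=6, C=8 → A+T=6, G+C=14
Perfect-match Tm = 2(6) + 4(14) = 12 + 56 = 68°C
Mismatches (positions where the bases are not complementary): 5 (at positions 6, 9, 13, 17, 19)
Effective Tm = 68 − 5×6 = 68 − 30 = 38°C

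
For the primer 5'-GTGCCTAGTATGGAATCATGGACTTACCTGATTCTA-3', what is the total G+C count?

Base counts: A=9, G=8, T=12, C=7
G+C = 8 + 7 = 15

15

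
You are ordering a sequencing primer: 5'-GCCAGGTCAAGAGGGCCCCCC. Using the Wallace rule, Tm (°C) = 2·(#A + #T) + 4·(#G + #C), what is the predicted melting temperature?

A=4, G=7, T=1, C=9
So N_AT = 5 and N_GC = 16.
Tm = 4·16 + 2·5 = 64 + 10 = 74°C

74°C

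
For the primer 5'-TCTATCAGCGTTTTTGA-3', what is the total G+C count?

6

Scanning the sequence gives T=8, C=3, G=3, A=3.
Total G or C: 3 + 3 = 6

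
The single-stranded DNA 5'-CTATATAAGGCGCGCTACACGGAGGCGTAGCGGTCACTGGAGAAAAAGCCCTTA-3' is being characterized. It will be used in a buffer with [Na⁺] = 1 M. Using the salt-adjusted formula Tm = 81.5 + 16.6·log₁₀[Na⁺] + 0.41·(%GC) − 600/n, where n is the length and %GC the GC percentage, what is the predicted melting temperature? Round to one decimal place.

92.4°C

Length n = 54. Scanning the sequence gives A=16, C=13, G=16, T=9.
G+C = 29, so %GC = 29/54 × 100 = 53.704%
Salt term: 16.6 × (0) = 0
GC term: 0.41 × 53.704 = 22.019; length term: −600/54 = −11.111
Tm = 81.5 + (0) + 22.019 − 11.111 = 92.408 → 92.4°C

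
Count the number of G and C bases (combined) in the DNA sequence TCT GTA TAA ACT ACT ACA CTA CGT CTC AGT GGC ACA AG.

16

Counting bases: C=10, G=6, T=10, A=12
G+C = 6 + 10 = 16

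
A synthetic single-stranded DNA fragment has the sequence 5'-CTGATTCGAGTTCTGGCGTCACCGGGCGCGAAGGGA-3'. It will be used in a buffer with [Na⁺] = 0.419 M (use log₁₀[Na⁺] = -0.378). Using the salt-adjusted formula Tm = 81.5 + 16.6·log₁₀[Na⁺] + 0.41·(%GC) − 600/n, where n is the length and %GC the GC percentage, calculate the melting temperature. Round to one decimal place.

Length n = 36. Base counts: A=6, C=9, T=7, G=14
G+C = 23, so %GC = 23/36 × 100 = 63.889%
Salt term: 16.6 × (-0.378) = -6.275
GC term: 0.41 × 63.889 = 26.194; length term: −600/36 = −16.667
Tm = 81.5 + (-6.275) + 26.194 − 16.667 = 84.752 → 84.8°C

84.8°C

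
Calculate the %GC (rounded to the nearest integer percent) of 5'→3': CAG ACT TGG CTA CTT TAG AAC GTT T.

40%

Base counts: G=5, C=5, T=9, A=6
G+C = 5 + 5 = 10 out of 25 bases
%GC = 10/25 × 100 = 40% ≈ 40%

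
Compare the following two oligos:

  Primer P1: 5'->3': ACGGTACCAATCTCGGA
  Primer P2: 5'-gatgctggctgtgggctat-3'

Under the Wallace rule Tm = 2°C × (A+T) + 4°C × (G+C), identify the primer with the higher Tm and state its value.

Primer P1: A+T=8, G+C=9 → Tm = 2(8)+4(9) = 52°C
Primer P2: A+T=8, G+C=11 → Tm = 2(8)+4(11) = 60°C
52°C vs 60°C → primer P2 is higher.

Primer P2, 60°C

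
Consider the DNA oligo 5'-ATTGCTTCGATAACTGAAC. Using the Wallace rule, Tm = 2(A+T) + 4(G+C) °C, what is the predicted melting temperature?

C=4, A=6, T=6, G=3
AT pairs contribute 12, GC pairs contribute 7.
Tm = 2×12 + 4×7 = 52°C

52°C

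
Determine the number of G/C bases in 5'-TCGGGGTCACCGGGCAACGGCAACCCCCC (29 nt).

A=5, C=13, T=2, G=9
G+C = 9 + 13 = 22

22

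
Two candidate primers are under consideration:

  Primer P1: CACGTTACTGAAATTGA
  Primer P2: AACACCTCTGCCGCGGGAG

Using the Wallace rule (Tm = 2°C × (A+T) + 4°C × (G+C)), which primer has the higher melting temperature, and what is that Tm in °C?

Primer P2, 64°C

Primer P1: A+T=11, G+C=6 → Tm = 2(11)+4(6) = 46°C
Primer P2: A+T=6, G+C=13 → Tm = 2(6)+4(13) = 64°C
46°C vs 64°C → primer P2 is higher.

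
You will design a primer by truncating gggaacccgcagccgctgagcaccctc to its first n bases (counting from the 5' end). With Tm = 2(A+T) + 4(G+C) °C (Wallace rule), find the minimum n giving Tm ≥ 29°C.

First 8 bases: GGGAACCC → Tm = 28°C (< 29°C)
First 9 bases: GGGAACCCG → Tm = 32°C (≥ 29°C)
Since every base adds ≥2°C, Tm only increases with n, so the threshold is first crossed at n = 9.

n = 9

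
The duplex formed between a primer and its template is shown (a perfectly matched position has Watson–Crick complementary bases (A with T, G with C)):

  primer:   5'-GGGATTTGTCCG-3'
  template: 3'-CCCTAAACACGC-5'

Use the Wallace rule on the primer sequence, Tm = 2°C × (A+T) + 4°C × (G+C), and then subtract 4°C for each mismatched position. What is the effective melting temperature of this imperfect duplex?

34°C

Primer base counts: A=1, T=4, G=5, C=2 → A+T=5, G+C=7
Perfect-match Tm = 2(5) + 4(7) = 10 + 28 = 38°C
Mismatches (positions where the bases are not complementary): 1 (at position 10)
Effective Tm = 38 − 1×4 = 38 − 4 = 34°C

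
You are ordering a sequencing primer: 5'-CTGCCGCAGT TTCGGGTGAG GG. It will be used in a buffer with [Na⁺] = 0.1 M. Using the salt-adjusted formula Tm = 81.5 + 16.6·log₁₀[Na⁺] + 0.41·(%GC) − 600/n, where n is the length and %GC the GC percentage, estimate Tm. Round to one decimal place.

65.6°C

Length n = 22. Scanning the sequence gives A=2, T=5, G=10, C=5.
G+C = 15, so %GC = 15/22 × 100 = 68.182%
Salt term: 16.6 × (-1) = -16.6
GC term: 0.41 × 68.182 = 27.955; length term: −600/22 = −27.273
Tm = 81.5 + (-16.6) + 27.955 − 27.273 = 65.582 → 65.6°C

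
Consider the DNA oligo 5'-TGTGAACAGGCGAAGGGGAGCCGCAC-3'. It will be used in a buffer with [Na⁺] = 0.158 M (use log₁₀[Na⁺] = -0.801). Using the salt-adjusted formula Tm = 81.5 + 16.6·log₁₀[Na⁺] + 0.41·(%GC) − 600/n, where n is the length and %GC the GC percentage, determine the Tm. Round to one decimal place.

Length n = 26. G=11, C=6, A=7, T=2
G+C = 17, so %GC = 17/26 × 100 = 65.385%
Salt term: 16.6 × (-0.801) = -13.297
GC term: 0.41 × 65.385 = 26.808; length term: −600/26 = −23.077
Tm = 81.5 + (-13.297) + 26.808 − 23.077 = 71.934 → 71.9°C

71.9°C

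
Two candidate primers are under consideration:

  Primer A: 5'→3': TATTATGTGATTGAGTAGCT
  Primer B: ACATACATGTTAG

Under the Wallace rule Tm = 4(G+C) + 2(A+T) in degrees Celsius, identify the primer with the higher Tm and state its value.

Primer A, 52°C

Primer A: A+T=14, G+C=6 → Tm = 2(14)+4(6) = 52°C
Primer B: A+T=9, G+C=4 → Tm = 2(9)+4(4) = 34°C
52°C vs 34°C → primer A is higher.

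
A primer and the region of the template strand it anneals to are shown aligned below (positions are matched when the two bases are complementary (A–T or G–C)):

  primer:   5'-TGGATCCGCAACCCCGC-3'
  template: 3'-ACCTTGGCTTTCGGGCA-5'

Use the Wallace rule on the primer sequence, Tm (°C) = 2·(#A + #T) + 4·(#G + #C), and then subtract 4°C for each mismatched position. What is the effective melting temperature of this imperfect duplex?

42°C

Primer base counts: A=3, T=2, G=4, C=8 → A+T=5, G+C=12
Perfect-match Tm = 2(5) + 4(12) = 10 + 48 = 58°C
Mismatches (positions where the bases are not complementary): 4 (at positions 5, 9, 12, 17)
Effective Tm = 58 − 4×4 = 58 − 16 = 42°C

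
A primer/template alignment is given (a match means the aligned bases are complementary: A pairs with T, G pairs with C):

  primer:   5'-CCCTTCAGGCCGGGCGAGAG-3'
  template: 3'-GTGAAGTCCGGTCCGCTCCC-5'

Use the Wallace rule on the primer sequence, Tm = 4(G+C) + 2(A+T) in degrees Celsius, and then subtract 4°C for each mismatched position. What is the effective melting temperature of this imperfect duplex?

Primer base counts: A=3, T=2, G=8, C=7 → A+T=5, G+C=15
Perfect-match Tm = 2(5) + 4(15) = 10 + 60 = 70°C
Mismatches (positions where the bases are not complementary): 3 (at positions 2, 12, 19)
Effective Tm = 70 − 3×4 = 70 − 12 = 58°C

58°C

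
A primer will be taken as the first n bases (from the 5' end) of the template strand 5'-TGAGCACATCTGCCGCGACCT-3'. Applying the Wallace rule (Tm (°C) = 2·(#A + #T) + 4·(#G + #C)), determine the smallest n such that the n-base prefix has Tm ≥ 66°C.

First 19 bases: TGAGCACATCTGCCGCGAC → Tm = 62°C (< 66°C)
First 20 bases: TGAGCACATCTGCCGCGACC → Tm = 66°C (≥ 66°C)
Each additional base adds 2°C (A/T) or 4°C (G/C), so Tm is non-decreasing in n; n = 20 is the first length to reach 66°C.

n = 20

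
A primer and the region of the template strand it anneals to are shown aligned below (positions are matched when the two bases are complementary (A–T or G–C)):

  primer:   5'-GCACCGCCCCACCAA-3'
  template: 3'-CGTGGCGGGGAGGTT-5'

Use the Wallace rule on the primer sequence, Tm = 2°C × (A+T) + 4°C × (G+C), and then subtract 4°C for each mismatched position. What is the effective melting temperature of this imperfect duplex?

48°C

Primer base counts: A=4, T=0, G=2, C=9 → A+T=4, G+C=11
Perfect-match Tm = 2(4) + 4(11) = 8 + 44 = 52°C
Mismatches (positions where the bases are not complementary): 1 (at position 11)
Effective Tm = 52 − 1×4 = 52 − 4 = 48°C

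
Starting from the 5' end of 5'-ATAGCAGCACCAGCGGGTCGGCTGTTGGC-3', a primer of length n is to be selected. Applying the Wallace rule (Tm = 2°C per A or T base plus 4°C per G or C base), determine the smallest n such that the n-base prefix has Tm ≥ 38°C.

n = 13

First 12 bases: ATAGCAGCACCA → Tm = 36°C (< 38°C)
First 13 bases: ATAGCAGCACCAG → Tm = 40°C (≥ 38°C)
Since every base adds ≥2°C, Tm only increases with n, so the threshold is first crossed at n = 13.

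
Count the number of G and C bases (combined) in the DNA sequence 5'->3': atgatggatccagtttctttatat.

7

Counting bases: C=3, A=6, T=11, G=4
G+C = 4 + 3 = 7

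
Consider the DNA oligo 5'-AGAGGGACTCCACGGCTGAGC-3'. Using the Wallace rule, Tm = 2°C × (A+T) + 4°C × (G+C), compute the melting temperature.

Counting bases: A=5, G=8, C=6, T=2
AT pairs contribute 7, GC pairs contribute 14.
Tm = 2×7 + 4×14 = 70°C

70°C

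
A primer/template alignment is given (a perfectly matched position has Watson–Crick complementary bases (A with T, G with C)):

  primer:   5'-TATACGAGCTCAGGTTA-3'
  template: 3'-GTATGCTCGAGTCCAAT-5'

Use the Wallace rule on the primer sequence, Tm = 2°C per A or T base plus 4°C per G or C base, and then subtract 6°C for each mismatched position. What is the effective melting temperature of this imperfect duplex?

42°C

Primer base counts: A=5, T=5, G=4, C=3 → A+T=10, G+C=7
Perfect-match Tm = 2(10) + 4(7) = 20 + 28 = 48°C
Mismatches (positions where the bases are not complementary): 1 (at position 1)
Effective Tm = 48 − 1×6 = 48 − 6 = 42°C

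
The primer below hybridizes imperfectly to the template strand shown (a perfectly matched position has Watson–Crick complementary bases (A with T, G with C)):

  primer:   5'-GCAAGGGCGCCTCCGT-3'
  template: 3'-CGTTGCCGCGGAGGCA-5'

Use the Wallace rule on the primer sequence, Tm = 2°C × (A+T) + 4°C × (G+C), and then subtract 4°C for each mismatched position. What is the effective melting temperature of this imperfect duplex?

Primer base counts: A=2, T=2, G=6, C=6 → A+T=4, G+C=12
Perfect-match Tm = 2(4) + 4(12) = 8 + 48 = 56°C
Mismatches (positions where the bases are not complementary): 1 (at position 5)
Effective Tm = 56 − 1×4 = 56 − 4 = 52°C

52°C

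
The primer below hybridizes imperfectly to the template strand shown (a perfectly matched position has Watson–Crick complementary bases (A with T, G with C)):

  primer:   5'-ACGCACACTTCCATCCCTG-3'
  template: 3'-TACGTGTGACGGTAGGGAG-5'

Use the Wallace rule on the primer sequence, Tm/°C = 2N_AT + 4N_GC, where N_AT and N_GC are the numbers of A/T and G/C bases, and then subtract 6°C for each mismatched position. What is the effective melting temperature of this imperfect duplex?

42°C

Primer base counts: A=4, T=4, G=2, C=9 → A+T=8, G+C=11
Perfect-match Tm = 2(8) + 4(11) = 16 + 44 = 60°C
Mismatches (positions where the bases are not complementary): 3 (at positions 2, 10, 19)
Effective Tm = 60 − 3×6 = 60 − 18 = 42°C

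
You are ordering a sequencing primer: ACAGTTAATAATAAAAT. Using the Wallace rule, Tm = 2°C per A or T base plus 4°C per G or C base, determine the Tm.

Scanning the sequence gives T=5, G=1, A=10, C=1.
AT pairs contribute 15, GC pairs contribute 2.
Tm = 2×15 + 4×2 = 38°C

38°C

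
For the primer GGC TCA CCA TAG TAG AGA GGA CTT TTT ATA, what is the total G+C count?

12

C=5, G=7, A=9, T=9
Total G or C: 7 + 5 = 12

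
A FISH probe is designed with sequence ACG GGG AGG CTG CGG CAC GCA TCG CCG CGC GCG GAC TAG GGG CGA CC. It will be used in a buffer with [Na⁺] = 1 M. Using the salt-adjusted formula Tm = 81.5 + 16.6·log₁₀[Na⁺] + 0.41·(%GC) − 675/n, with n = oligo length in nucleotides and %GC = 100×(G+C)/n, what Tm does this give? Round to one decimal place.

Length n = 47. Base counts: T=3, A=7, C=16, G=21
G+C = 37, so %GC = 37/47 × 100 = 78.723%
Salt term: 16.6 × (0) = 0
GC term: 0.41 × 78.723 = 32.276; length term: −675/47 = −14.362
Tm = 81.5 + (0) + 32.276 − 14.362 = 99.414 → 99.4°C

99.4°C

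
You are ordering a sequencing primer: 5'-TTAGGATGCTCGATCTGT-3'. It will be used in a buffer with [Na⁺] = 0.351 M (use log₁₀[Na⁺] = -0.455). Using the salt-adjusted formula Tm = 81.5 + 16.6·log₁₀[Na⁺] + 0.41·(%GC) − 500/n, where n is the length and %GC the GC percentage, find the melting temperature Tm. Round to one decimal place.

Length n = 18. A=3, C=3, T=7, G=5
G+C = 8, so %GC = 8/18 × 100 = 44.444%
Salt term: 16.6 × (-0.455) = -7.553
GC term: 0.41 × 44.444 = 18.222; length term: −500/18 = −27.778
Tm = 81.5 + (-7.553) + 18.222 − 27.778 = 64.391 → 64.4°C

64.4°C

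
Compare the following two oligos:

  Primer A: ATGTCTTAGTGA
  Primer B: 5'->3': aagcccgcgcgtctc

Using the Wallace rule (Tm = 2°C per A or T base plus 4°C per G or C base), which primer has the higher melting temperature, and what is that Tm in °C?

Primer A: A+T=8, G+C=4 → Tm = 2(8)+4(4) = 32°C
Primer B: A+T=4, G+C=11 → Tm = 2(4)+4(11) = 52°C
32°C vs 52°C → primer B is higher.

Primer B, 52°C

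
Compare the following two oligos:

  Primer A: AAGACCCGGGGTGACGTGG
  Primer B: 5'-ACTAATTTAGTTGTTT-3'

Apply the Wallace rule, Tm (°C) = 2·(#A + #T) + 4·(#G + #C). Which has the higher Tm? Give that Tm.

Primer A: A+T=6, G+C=13 → Tm = 2(6)+4(13) = 64°C
Primer B: A+T=13, G+C=3 → Tm = 2(13)+4(3) = 38°C
64°C vs 38°C → primer A is higher.

Primer A, 64°C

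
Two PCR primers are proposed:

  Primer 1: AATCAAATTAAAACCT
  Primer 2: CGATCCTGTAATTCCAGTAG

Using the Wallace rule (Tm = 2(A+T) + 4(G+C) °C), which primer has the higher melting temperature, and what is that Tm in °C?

Primer 2, 58°C

Primer 1: A+T=13, G+C=3 → Tm = 2(13)+4(3) = 38°C
Primer 2: A+T=11, G+C=9 → Tm = 2(11)+4(9) = 58°C
38°C vs 58°C → primer 2 is higher.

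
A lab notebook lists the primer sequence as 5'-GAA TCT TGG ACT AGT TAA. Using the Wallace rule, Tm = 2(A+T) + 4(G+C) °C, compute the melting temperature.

Scanning the sequence gives A=6, G=4, C=2, T=6.
A+T = 12, G+C = 6
Tm = 2(12) + 4(6) = 24 + 24 = 48°C

48°C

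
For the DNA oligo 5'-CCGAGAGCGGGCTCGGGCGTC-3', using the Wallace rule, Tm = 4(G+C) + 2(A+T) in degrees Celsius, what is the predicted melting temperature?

76°C

Counting bases: T=2, A=2, G=10, C=7
A+T = 4, G+C = 17
Tm = 2(4) + 4(17) = 8 + 68 = 76°C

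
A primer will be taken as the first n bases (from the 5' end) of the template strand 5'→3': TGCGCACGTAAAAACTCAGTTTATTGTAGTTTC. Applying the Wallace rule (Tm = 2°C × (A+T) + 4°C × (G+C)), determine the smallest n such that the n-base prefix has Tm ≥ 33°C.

First 10 bases: TGCGCACGTA → Tm = 32°C (< 33°C)
First 11 bases: TGCGCACGTAA → Tm = 34°C (≥ 33°C)
Since every base adds ≥2°C, Tm only increases with n, so the threshold is first crossed at n = 11.

n = 11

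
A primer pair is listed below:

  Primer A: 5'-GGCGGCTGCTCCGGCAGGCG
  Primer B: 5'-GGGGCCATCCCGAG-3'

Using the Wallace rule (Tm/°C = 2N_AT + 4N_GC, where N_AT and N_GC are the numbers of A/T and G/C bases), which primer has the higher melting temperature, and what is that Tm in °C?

Primer A, 74°C

Primer A: A+T=3, G+C=17 → Tm = 2(3)+4(17) = 74°C
Primer B: A+T=3, G+C=11 → Tm = 2(3)+4(11) = 50°C
74°C vs 50°C → primer A is higher.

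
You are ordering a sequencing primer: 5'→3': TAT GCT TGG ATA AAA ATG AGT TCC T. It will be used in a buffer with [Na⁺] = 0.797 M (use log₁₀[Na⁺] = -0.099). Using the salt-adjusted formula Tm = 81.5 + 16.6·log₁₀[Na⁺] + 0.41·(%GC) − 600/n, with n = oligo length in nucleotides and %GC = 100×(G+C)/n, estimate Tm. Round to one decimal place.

Length n = 25. T=9, C=3, G=5, A=8
G+C = 8, so %GC = 8/25 × 100 = 32%
Salt term: 16.6 × (-0.099) = -1.643
GC term: 0.41 × 32 = 13.12; length term: −600/25 = −24
Tm = 81.5 + (-1.643) + 13.12 − 24 = 68.977 → 69.0°C

69.0°C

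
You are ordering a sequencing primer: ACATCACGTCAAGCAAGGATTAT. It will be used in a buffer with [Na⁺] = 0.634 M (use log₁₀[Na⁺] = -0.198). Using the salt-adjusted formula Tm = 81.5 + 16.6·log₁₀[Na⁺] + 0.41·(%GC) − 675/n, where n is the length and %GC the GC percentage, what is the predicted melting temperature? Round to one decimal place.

64.9°C

Length n = 23. T=5, C=5, G=4, A=9
G+C = 9, so %GC = 9/23 × 100 = 39.13%
Salt term: 16.6 × (-0.198) = -3.287
GC term: 0.41 × 39.13 = 16.043; length term: −675/23 = −29.348
Tm = 81.5 + (-3.287) + 16.043 − 29.348 = 64.908 → 64.9°C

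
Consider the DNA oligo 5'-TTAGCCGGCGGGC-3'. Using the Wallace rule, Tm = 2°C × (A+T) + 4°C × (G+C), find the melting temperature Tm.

A=1, T=2, G=6, C=4
A+T = 3, G+C = 10
Tm = 2(3) + 4(10) = 6 + 40 = 46°C

46°C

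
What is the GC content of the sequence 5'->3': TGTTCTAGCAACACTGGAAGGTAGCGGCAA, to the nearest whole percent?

Scanning the sequence gives T=6, A=9, C=6, G=9.
G+C = 9 + 6 = 15 out of 30 bases
%GC = 15/30 × 100 = 50% ≈ 50%

50%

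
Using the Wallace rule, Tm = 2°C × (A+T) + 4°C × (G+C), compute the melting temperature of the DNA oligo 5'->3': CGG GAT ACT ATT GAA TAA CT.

Base counts: C=3, A=7, G=4, T=6
AT pairs contribute 13, GC pairs contribute 7.
Tm = 4·7 + 2·13 = 28 + 26 = 54°C

54°C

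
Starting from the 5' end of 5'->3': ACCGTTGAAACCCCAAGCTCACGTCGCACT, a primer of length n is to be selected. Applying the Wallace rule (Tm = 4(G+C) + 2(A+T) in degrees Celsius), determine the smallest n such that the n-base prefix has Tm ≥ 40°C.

n = 13

First 12 bases: ACCGTTGAAACC → Tm = 36°C (< 40°C)
First 13 bases: ACCGTTGAAACCC → Tm = 40°C (≥ 40°C)
Each additional base adds 2°C (A/T) or 4°C (G/C), so Tm is non-decreasing in n; n = 13 is the first length to reach 40°C.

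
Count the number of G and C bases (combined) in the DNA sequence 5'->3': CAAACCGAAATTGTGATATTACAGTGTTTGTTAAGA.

11

Scanning the sequence gives A=13, G=7, C=4, T=12.
G+C = 7 + 4 = 11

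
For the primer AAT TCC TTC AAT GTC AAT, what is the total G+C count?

5

Scanning the sequence gives G=1, T=7, A=6, C=4.
Total G or C: 1 + 4 = 5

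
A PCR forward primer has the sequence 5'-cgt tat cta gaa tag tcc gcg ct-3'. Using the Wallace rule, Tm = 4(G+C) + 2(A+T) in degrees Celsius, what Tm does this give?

Scanning the sequence gives G=5, C=6, A=5, T=7.
AT pairs contribute 12, GC pairs contribute 11.
Tm = 4·11 + 2·12 = 44 + 24 = 68°C

68°C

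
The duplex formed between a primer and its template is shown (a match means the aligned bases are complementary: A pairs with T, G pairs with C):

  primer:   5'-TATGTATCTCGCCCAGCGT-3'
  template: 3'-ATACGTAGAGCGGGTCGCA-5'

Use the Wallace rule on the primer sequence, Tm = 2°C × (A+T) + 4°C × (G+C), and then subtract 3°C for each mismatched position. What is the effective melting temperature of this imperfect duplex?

55°C

Primer base counts: A=3, T=6, G=4, C=6 → A+T=9, G+C=10
Perfect-match Tm = 2(9) + 4(10) = 18 + 40 = 58°C
Mismatches (positions where the bases are not complementary): 1 (at position 5)
Effective Tm = 58 − 1×3 = 58 − 3 = 55°C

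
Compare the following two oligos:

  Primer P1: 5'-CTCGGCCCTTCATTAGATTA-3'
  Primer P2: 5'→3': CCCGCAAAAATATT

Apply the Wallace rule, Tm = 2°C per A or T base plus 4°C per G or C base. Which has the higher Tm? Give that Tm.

Primer P1, 58°C

Primer P1: A+T=11, G+C=9 → Tm = 2(11)+4(9) = 58°C
Primer P2: A+T=9, G+C=5 → Tm = 2(9)+4(5) = 38°C
58°C vs 38°C → primer P1 is higher.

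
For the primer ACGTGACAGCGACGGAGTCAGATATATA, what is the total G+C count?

13

Scanning the sequence gives A=10, G=8, T=5, C=5.
Total G or C: 8 + 5 = 13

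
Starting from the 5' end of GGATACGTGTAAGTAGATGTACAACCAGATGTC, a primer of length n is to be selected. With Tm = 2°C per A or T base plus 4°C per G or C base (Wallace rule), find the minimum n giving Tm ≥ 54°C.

n = 19

First 18 bases: GGATACGTGTAAGTAGAT → Tm = 50°C (< 54°C)
First 19 bases: GGATACGTGTAAGTAGATG → Tm = 54°C (≥ 54°C)
Each additional base adds 2°C (A/T) or 4°C (G/C), so Tm is non-decreasing in n; n = 19 is the first length to reach 54°C.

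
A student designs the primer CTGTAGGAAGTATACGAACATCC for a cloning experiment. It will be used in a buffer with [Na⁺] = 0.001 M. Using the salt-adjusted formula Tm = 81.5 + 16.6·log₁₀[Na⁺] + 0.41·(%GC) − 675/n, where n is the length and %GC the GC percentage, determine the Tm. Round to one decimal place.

20.2°C

Length n = 23. Scanning the sequence gives T=5, A=8, G=5, C=5.
G+C = 10, so %GC = 10/23 × 100 = 43.478%
Salt term: 16.6 × (-3) = -49.8
GC term: 0.41 × 43.478 = 17.826; length term: −675/23 = −29.348
Tm = 81.5 + (-49.8) + 17.826 − 29.348 = 20.178 → 20.2°C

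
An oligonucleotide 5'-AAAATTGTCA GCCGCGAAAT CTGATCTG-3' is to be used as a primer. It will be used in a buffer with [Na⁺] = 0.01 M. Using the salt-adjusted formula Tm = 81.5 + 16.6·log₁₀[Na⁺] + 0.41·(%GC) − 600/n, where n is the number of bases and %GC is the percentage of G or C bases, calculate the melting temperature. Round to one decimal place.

44.4°C

Length n = 28. Counting bases: T=7, G=6, A=9, C=6
G+C = 12, so %GC = 12/28 × 100 = 42.857%
Salt term: 16.6 × (-2) = -33.2
GC term: 0.41 × 42.857 = 17.571; length term: −600/28 = −21.429
Tm = 81.5 + (-33.2) + 17.571 − 21.429 = 44.442 → 44.4°C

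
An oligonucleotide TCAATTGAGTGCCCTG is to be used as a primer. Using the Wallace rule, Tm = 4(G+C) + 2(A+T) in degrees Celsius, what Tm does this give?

48°C

T=5, G=4, C=4, A=3
A+T = 8, G+C = 8
Tm = 2(8) + 4(8) = 16 + 32 = 48°C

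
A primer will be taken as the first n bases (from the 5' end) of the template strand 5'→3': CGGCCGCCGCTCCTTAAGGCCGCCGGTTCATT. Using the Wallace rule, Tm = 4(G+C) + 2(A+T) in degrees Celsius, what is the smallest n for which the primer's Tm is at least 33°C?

n = 9

First 8 bases: CGGCCGCC → Tm = 32°C (< 33°C)
First 9 bases: CGGCCGCCG → Tm = 36°C (≥ 33°C)
Each additional base adds 2°C (A/T) or 4°C (G/C), so Tm is non-decreasing in n; n = 9 is the first length to reach 33°C.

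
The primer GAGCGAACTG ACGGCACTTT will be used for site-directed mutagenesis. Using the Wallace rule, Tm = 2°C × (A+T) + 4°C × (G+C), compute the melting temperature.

62°C

C=5, T=4, A=5, G=6
So N_AT = 9 and N_GC = 11.
Tm = 2×9 + 4×11 = 62°C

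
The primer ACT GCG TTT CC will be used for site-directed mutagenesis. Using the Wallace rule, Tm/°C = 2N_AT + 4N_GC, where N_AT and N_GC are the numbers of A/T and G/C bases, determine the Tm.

Base counts: G=2, A=1, C=4, T=4
So N_AT = 5 and N_GC = 6.
Tm = 2×5 + 4×6 = 34°C

34°C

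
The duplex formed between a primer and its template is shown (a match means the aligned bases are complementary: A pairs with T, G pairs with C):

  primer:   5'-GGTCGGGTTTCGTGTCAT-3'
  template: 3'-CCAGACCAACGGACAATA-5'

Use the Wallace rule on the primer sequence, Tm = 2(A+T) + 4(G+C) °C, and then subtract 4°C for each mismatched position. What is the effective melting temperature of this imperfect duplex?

40°C

Primer base counts: A=1, T=7, G=7, C=3 → A+T=8, G+C=10
Perfect-match Tm = 2(8) + 4(10) = 16 + 40 = 56°C
Mismatches (positions where the bases are not complementary): 4 (at positions 5, 10, 12, 16)
Effective Tm = 56 − 4×4 = 56 − 16 = 40°C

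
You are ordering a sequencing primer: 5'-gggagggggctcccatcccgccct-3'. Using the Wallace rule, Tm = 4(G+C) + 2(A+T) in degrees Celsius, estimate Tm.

Scanning the sequence gives G=9, T=3, C=10, A=2.
So N_AT = 5 and N_GC = 19.
Tm = 2(5) + 4(19) = 10 + 76 = 86°C

86°C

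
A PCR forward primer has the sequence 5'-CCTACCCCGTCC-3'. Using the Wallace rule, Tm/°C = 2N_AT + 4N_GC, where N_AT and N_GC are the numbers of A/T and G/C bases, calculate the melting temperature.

C=8, A=1, G=1, T=2
A+T = 3, G+C = 9
Tm = 2×3 + 4×9 = 42°C

42°C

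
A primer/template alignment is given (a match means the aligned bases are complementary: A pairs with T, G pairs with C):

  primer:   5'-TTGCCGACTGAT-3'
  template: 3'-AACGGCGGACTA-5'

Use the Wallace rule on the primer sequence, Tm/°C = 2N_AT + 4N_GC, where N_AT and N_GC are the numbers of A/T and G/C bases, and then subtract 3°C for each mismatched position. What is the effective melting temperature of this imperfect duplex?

Primer base counts: A=2, T=4, G=3, C=3 → A+T=6, G+C=6
Perfect-match Tm = 2(6) + 4(6) = 12 + 24 = 36°C
Mismatches (positions where the bases are not complementary): 1 (at position 7)
Effective Tm = 36 − 1×3 = 36 − 3 = 33°C

33°C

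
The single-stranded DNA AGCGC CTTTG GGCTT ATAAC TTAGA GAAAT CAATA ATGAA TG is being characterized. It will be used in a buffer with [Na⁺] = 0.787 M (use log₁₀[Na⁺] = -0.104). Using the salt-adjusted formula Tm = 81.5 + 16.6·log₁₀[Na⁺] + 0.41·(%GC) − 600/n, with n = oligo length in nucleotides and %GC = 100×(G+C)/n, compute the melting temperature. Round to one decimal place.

Length n = 42. T=12, G=9, C=6, A=15
G+C = 15, so %GC = 15/42 × 100 = 35.714%
Salt term: 16.6 × (-0.104) = -1.726
GC term: 0.41 × 35.714 = 14.643; length term: −600/42 = −14.286
Tm = 81.5 + (-1.726) + 14.643 − 14.286 = 80.131 → 80.1°C

80.1°C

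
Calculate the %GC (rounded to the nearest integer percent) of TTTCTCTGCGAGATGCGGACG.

57%

Counting bases: T=6, G=7, A=3, C=5
G+C = 7 + 5 = 12 out of 21 bases
%GC = 12/21 × 100 = 57.14% ≈ 57%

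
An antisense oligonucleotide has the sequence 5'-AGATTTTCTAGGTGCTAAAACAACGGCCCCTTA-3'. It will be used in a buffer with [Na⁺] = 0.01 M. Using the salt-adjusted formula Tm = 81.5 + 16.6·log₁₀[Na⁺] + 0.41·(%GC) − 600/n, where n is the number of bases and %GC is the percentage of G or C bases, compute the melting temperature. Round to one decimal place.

47.5°C

Length n = 33. T=9, A=10, G=6, C=8
G+C = 14, so %GC = 14/33 × 100 = 42.424%
Salt term: 16.6 × (-2) = -33.2
GC term: 0.41 × 42.424 = 17.394; length term: −600/33 = −18.182
Tm = 81.5 + (-33.2) + 17.394 − 18.182 = 47.512 → 47.5°C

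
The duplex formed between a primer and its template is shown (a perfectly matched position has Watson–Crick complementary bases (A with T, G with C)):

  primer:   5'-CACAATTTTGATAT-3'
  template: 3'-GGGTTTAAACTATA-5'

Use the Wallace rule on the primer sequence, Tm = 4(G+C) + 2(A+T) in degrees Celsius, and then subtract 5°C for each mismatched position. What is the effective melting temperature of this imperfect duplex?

Primer base counts: A=5, T=6, G=1, C=2 → A+T=11, G+C=3
Perfect-match Tm = 2(11) + 4(3) = 22 + 12 = 34°C
Mismatches (positions where the bases are not complementary): 2 (at positions 2, 6)
Effective Tm = 34 − 2×5 = 34 − 10 = 24°C

24°C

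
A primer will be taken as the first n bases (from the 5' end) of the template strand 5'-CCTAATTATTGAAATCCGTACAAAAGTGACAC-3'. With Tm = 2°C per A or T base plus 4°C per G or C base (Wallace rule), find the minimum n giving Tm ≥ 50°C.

n = 19

First 18 bases: CCTAATTATTGAAATCCG → Tm = 48°C (< 50°C)
First 19 bases: CCTAATTATTGAAATCCGT → Tm = 50°C (≥ 50°C)
Each additional base adds 2°C (A/T) or 4°C (G/C), so Tm is non-decreasing in n; n = 19 is the first length to reach 50°C.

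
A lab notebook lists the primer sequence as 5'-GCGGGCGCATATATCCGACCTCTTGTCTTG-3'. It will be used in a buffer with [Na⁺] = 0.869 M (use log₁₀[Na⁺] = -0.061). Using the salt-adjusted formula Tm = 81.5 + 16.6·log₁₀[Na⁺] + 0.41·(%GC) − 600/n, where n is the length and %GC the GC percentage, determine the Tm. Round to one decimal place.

83.7°C

Length n = 30. Scanning the sequence gives G=8, T=9, C=9, A=4.
G+C = 17, so %GC = 17/30 × 100 = 56.667%
Salt term: 16.6 × (-0.061) = -1.013
GC term: 0.41 × 56.667 = 23.233; length term: −600/30 = −20
Tm = 81.5 + (-1.013) + 23.233 − 20 = 83.72 → 83.7°C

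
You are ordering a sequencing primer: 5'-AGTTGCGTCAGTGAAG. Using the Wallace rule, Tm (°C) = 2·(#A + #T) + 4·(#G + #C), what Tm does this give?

Scanning the sequence gives A=4, C=2, T=4, G=6.
So N_AT = 8 and N_GC = 8.
Tm = 4·8 + 2·8 = 32 + 16 = 48°C

48°C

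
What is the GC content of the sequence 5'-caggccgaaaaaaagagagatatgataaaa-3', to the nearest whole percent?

33%

Scanning the sequence gives G=7, C=3, T=3, A=17.
G+C = 7 + 3 = 10 out of 30 bases
%GC = 10/30 × 100 = 33.33% ≈ 33%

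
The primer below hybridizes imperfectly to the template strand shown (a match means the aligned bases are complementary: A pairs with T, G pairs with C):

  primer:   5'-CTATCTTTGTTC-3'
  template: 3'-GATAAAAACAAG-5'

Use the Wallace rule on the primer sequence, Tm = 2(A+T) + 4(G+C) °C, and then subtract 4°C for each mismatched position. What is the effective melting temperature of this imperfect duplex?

Primer base counts: A=1, T=7, G=1, C=3 → A+T=8, G+C=4
Perfect-match Tm = 2(8) + 4(4) = 16 + 16 = 32°C
Mismatches (positions where the bases are not complementary): 1 (at position 5)
Effective Tm = 32 − 1×4 = 32 − 4 = 28°C

28°C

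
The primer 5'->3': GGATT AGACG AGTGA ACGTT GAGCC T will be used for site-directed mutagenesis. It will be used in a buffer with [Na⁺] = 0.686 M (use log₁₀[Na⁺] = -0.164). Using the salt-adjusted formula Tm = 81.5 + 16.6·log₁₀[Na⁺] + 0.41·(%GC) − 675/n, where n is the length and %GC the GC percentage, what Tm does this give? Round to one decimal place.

73.3°C

Length n = 26. A=7, G=9, T=6, C=4
G+C = 13, so %GC = 13/26 × 100 = 50%
Salt term: 16.6 × (-0.164) = -2.722
GC term: 0.41 × 50 = 20.5; length term: −675/26 = −25.962
Tm = 81.5 + (-2.722) + 20.5 − 25.962 = 73.316 → 73.3°C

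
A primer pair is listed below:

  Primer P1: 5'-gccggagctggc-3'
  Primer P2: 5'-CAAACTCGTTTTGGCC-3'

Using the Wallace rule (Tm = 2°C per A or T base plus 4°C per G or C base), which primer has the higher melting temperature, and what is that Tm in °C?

Primer P2, 48°C

Primer P1: A+T=2, G+C=10 → Tm = 2(2)+4(10) = 44°C
Primer P2: A+T=8, G+C=8 → Tm = 2(8)+4(8) = 48°C
44°C vs 48°C → primer P2 is higher.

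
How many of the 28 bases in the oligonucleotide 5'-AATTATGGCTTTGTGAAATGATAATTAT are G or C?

Base counts: G=5, A=10, T=12, C=1
Total G or C: 5 + 1 = 6

6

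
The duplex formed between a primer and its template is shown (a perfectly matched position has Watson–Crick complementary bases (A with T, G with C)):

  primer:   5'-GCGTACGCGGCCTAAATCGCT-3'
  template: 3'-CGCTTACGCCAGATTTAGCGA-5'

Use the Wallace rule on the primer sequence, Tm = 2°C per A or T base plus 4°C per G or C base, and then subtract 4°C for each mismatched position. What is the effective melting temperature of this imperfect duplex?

Primer base counts: A=4, T=4, G=6, C=7 → A+T=8, G+C=13
Perfect-match Tm = 2(8) + 4(13) = 16 + 52 = 68°C
Mismatches (positions where the bases are not complementary): 3 (at positions 4, 6, 11)
Effective Tm = 68 − 3×4 = 68 − 12 = 56°C

56°C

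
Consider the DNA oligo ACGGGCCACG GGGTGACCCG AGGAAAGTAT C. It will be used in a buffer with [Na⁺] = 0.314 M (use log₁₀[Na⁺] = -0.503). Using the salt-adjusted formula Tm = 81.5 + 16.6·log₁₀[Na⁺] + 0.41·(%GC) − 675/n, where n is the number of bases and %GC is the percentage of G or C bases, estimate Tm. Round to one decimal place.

77.8°C

Length n = 31. T=3, C=8, A=8, G=12
G+C = 20, so %GC = 20/31 × 100 = 64.516%
Salt term: 16.6 × (-0.503) = -8.35
GC term: 0.41 × 64.516 = 26.452; length term: −675/31 = −21.774
Tm = 81.5 + (-8.35) + 26.452 − 21.774 = 77.828 → 77.8°C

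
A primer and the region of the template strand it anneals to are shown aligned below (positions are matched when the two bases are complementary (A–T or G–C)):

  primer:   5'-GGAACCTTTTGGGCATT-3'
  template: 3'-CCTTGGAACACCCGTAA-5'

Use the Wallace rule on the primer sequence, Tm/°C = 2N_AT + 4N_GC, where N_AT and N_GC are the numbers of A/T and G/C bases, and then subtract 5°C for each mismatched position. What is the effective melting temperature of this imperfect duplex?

Primer base counts: A=3, T=6, G=5, C=3 → A+T=9, G+C=8
Perfect-match Tm = 2(9) + 4(8) = 18 + 32 = 50°C
Mismatches (positions where the bases are not complementary): 1 (at position 9)
Effective Tm = 50 − 1×5 = 50 − 5 = 45°C

45°C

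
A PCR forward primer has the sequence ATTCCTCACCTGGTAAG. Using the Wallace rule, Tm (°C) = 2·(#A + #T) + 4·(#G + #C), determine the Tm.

50°C

Base counts: A=4, T=5, G=3, C=5
AT pairs contribute 9, GC pairs contribute 8.
Tm = 4·8 + 2·9 = 32 + 18 = 50°C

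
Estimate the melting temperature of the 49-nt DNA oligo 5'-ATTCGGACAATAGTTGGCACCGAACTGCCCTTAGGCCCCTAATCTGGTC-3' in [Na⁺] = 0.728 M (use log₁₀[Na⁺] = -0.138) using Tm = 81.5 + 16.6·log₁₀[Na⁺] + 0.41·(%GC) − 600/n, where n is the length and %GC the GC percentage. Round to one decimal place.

Length n = 49. Counting bases: T=12, G=11, C=15, A=11
G+C = 26, so %GC = 26/49 × 100 = 53.061%
Salt term: 16.6 × (-0.138) = -2.291
GC term: 0.41 × 53.061 = 21.755; length term: −600/49 = −12.245
Tm = 81.5 + (-2.291) + 21.755 − 12.245 = 88.719 → 88.7°C

88.7°C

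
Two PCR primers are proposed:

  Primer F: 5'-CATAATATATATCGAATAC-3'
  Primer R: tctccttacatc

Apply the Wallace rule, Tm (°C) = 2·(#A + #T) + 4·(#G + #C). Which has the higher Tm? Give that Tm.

Primer F: A+T=15, G+C=4 → Tm = 2(15)+4(4) = 46°C
Primer R: A+T=7, G+C=5 → Tm = 2(7)+4(5) = 34°C
46°C vs 34°C → primer F is higher.

Primer F, 46°C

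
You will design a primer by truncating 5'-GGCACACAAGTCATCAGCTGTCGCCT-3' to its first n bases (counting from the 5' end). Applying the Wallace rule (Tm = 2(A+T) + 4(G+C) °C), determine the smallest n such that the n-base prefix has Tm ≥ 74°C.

n = 24

First 23 bases: GGCACACAAGTCATCAGCTGTCG → Tm = 72°C (< 74°C)
First 24 bases: GGCACACAAGTCATCAGCTGTCGC → Tm = 76°C (≥ 74°C)
Each additional base adds 2°C (A/T) or 4°C (G/C), so Tm is non-decreasing in n; n = 24 is the first length to reach 74°C.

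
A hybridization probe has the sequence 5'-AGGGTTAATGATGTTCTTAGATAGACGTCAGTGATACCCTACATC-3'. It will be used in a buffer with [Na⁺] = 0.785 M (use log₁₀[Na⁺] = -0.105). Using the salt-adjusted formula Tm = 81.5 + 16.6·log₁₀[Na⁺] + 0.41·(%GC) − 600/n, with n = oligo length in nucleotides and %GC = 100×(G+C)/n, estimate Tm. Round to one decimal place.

82.8°C

Length n = 45. Counting bases: T=14, C=8, A=13, G=10
G+C = 18, so %GC = 18/45 × 100 = 40%
Salt term: 16.6 × (-0.105) = -1.743
GC term: 0.41 × 40 = 16.4; length term: −600/45 = −13.333
Tm = 81.5 + (-1.743) + 16.4 − 13.333 = 82.824 → 82.8°C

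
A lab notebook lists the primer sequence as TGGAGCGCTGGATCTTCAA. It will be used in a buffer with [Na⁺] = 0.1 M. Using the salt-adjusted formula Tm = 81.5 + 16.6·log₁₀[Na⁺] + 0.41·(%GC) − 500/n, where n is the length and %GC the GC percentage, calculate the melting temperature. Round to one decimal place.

Length n = 19. T=5, G=6, A=4, C=4
G+C = 10, so %GC = 10/19 × 100 = 52.632%
Salt term: 16.6 × (-1) = -16.6
GC term: 0.41 × 52.632 = 21.579; length term: −500/19 = −26.316
Tm = 81.5 + (-16.6) + 21.579 − 26.316 = 60.163 → 60.2°C

60.2°C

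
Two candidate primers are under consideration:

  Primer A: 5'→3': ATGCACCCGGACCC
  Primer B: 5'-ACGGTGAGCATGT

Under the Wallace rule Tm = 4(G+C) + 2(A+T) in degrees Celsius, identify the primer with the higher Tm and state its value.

Primer A, 48°C

Primer A: A+T=4, G+C=10 → Tm = 2(4)+4(10) = 48°C
Primer B: A+T=6, G+C=7 → Tm = 2(6)+4(7) = 40°C
48°C vs 40°C → primer A is higher.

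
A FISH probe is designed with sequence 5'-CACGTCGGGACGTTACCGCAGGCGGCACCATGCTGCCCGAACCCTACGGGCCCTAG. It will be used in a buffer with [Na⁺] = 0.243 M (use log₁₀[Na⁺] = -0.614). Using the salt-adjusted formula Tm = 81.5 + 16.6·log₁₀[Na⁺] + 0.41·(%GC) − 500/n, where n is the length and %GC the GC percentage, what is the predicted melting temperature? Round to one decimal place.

Length n = 56. Scanning the sequence gives G=17, T=7, C=22, A=10.
G+C = 39, so %GC = 39/56 × 100 = 69.643%
Salt term: 16.6 × (-0.614) = -10.192
GC term: 0.41 × 69.643 = 28.554; length term: −500/56 = −8.929
Tm = 81.5 + (-10.192) + 28.554 − 8.929 = 90.933 → 90.9°C

90.9°C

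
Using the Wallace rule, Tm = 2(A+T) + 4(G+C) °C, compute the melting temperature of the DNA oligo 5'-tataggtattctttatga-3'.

T=9, A=5, G=3, C=1
So N_AT = 14 and N_GC = 4.
Tm = 4·4 + 2·14 = 16 + 28 = 44°C

44°C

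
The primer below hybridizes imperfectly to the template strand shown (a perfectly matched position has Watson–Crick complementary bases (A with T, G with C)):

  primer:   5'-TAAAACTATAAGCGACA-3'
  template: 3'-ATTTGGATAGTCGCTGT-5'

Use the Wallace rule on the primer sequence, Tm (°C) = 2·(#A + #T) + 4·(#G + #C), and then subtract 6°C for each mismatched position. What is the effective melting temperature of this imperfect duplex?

32°C

Primer base counts: A=9, T=3, G=2, C=3 → A+T=12, G+C=5
Perfect-match Tm = 2(12) + 4(5) = 24 + 20 = 44°C
Mismatches (positions where the bases are not complementary): 2 (at positions 5, 10)
Effective Tm = 44 − 2×6 = 44 − 12 = 32°C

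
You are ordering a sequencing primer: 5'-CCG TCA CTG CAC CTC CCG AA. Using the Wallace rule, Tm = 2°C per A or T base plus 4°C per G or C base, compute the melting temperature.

66°C

Scanning the sequence gives C=10, T=3, G=3, A=4.
AT pairs contribute 7, GC pairs contribute 13.
Tm = 2×7 + 4×13 = 66°C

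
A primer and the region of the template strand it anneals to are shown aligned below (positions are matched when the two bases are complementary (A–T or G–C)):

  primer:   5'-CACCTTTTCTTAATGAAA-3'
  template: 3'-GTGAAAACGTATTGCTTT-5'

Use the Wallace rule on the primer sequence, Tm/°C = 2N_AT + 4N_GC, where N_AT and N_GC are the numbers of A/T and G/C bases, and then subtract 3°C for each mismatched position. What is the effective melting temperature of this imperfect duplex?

Primer base counts: A=6, T=7, G=1, C=4 → A+T=13, G+C=5
Perfect-match Tm = 2(13) + 4(5) = 26 + 20 = 46°C
Mismatches (positions where the bases are not complementary): 4 (at positions 4, 8, 10, 14)
Effective Tm = 46 − 4×3 = 46 − 12 = 34°C

34°C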